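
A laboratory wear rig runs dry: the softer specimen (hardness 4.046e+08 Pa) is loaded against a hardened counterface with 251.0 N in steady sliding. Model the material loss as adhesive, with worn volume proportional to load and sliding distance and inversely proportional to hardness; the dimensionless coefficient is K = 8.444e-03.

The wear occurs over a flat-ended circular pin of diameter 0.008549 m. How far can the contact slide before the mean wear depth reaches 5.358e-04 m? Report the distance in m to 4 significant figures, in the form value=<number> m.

value=5.871 m

Every step holds exact precision. Intermediate values are printed rounded; a single final rounding: 4 significant figures.
Convert: Contact area A = π·d²/4 = π·(0.008549 m)²/4 = 5.740e-05 m².
Restated in SI base units: W = 251.0 N, H = 4.046e+08 Pa, K = 8.444e-03.
Volume at the limit: V_lim = h_lim·A = 5.358e-04 · 5.740e-05 = 3.076e-08 m³.
Sliding life L = V_lim·H/(K·W) = 3.076e-08 · 4.046e+08 / (8.444e-03 · 251.0) = 5.871 m.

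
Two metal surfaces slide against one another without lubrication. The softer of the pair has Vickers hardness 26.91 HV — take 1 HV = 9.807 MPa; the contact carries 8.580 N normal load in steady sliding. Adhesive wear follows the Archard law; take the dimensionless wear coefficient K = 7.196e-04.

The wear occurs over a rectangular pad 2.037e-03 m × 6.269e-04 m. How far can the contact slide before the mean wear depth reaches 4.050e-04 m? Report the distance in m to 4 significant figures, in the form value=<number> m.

All arithmetic runs at full precision, and the intermediates appear rounded; rounded just once: four significant digits.
Hardness H = 26.91 HV × 9.807 MPa/HV = 263.9 MPa = 2.639e+08 Pa.
Contact area A = 2.037e-03 m × 6.269e-04 m = 1.277e-06 m².
Expressed in SI base units: W = 8.580 N, H = 2.639e+08 Pa, K = 7.196e-04.
Permissible volume V_lim = h_lim·A = 4.050e-04 · 1.277e-06 = 5.172e-10 m³.
Sliding life L = V_lim·H/(K·W) = 5.172e-10 · 2.639e+08 / (7.196e-04 · 8.580) = 22.11 m.

value=22.11 m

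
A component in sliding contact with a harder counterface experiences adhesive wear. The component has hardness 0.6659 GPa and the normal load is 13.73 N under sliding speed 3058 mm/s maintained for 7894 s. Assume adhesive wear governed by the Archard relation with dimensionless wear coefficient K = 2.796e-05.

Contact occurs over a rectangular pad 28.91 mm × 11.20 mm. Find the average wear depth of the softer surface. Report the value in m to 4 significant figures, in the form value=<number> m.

Every step runs at exact precision, and intermediates appear rounded — one final rounding to four significant figures.
Sliding speed v = 3058 mm/s = 3.058 m/s. Distance covered L = v·t = 3.058 m/s × 7894 s = 2.414e+04 m.
Hardness H = 0.6659 GPa = 6.659e+08 Pa.
Pad sides 28.91 mm × 11.20 mm = 0.02891 m × 0.01120 m. Contact area A = 0.02891 m × 0.01120 m = 3.238e-04 m².
Collected in SI base units: W = 13.73 N, H = 6.659e+08 Pa, K = 2.796e-05.
Volume removed: V = K·W·L/H = 2.796e-05 · 13.73 · 2.414e+04 / 6.659e+08 = 1.392e-08 m³.
Wear depth h = V/A = 1.392e-08 / 3.238e-04 = 4.298e-05 m.

value=4.298e-05 m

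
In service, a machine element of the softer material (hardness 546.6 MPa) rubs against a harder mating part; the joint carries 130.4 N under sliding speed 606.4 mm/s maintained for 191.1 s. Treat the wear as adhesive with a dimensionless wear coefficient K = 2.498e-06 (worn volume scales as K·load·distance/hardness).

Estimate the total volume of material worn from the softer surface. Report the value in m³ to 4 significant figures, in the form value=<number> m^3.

Intermediate values are displayed rounded — the algebra keeps full float precision, and a lone final rounding, at four significant digits.
Sliding speed v = 606.4 mm/s = 0.6064 m/s. The distance L = v·t = 0.6064 m/s × 191.1 s = 115.9 m.
Hardness H = 546.6 MPa = 5.466e+08 Pa.
Expressed in SI base units: W = 130.4 N, H = 5.466e+08 Pa, K = 2.498e-06.
The Archard volume V = K·W·L/H = 2.498e-06 · 130.4 · 115.9 / 5.466e+08 = 6.906e-11 m³.

value=6.906e-11 m^3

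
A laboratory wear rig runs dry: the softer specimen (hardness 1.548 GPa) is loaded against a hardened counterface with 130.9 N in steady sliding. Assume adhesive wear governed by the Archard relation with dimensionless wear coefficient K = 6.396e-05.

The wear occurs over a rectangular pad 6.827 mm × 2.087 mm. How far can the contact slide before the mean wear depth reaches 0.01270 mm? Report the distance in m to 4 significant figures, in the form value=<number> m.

Each operation carries full precision. Intermediate values are shown rounded — a lone final rounding: 4 significant digits.
Convert: Hardness H = 1.548 GPa = 1.548e+09 Pa.
Convert: Pad sides 6.827 mm × 2.087 mm = 0.006827 m × 0.002087 m. Contact area A = 0.006827 m × 0.002087 m = 1.425e-05 m².
Convert: Depth limit h_lim = 0.01270 mm = 1.270e-05 m.
Expressed in SI base units: W = 130.9 N, H = 1.548e+09 Pa, K = 6.396e-05.
Limit volume V_lim = h_lim·A = 1.270e-05 · 1.425e-05 = 1.809e-10 m³.
Sliding life L = V_lim·H/(K·W) = 1.809e-10 · 1.548e+09 / (6.396e-05 · 130.9) = 33.46 m.

value=33.46 m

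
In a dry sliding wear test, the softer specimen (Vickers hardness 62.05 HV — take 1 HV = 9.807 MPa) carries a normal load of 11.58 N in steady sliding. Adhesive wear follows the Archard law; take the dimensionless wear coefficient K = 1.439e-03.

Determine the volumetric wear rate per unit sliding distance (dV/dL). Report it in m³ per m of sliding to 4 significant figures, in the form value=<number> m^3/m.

value=2.738e-11 m^3/m

The computation runs at full precision. The intermediates are printed rounded, and rounded once at the end: four significant digits.
Hardness H = 62.05 HV × 9.807 MPa/HV = 608.5 MPa = 6.085e+08 Pa.
In SI base units, W = 11.58 N, H = 6.085e+08 Pa, K = 1.439e-03.
The wear rate dV/dL = K·W/H, per unit distance: 1.439e-03 · 11.58 / 6.085e+08 = 2.738e-11 m³/m.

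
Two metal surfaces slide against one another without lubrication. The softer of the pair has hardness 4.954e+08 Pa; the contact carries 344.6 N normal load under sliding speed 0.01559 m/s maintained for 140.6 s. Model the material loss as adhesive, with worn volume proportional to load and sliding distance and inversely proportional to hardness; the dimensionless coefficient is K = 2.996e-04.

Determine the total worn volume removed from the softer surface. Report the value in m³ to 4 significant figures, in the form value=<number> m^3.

The intermediates are printed rounded. All working math holds exact precision. Rounded once at the end to 4 significant digits.
Convert: Distance L = v·t = 0.01559 m/s × 140.6 s = 2.192 m.
Working in SI base units: W = 344.6 N, H = 4.954e+08 Pa, K = 2.996e-04.
Worn volume V = K·W·L/H = 2.996e-04 · 344.6 · 2.192 / 4.954e+08 = 4.568e-10 m³.

value=4.568e-10 m^3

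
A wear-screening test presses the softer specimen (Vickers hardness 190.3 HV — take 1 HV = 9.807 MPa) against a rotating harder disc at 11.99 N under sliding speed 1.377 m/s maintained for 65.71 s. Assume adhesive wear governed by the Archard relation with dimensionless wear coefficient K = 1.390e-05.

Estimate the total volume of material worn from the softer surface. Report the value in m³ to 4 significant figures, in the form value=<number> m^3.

Intermediate values appear rounded, and all arithmetic carries full float precision — one last rounding to 4 significant digits.
Convert: Distance L = v·t = 1.377 m/s × 65.71 s = 90.48 m.
Convert: Hardness H = 190.3 HV × 9.807 MPa/HV = 1866 MPa = 1.866e+09 Pa.
Working in SI base units: W = 11.99 N, H = 1.866e+09 Pa, K = 1.390e-05.
Apply Archard: V = K·W·L/H = 1.390e-05 · 11.99 · 90.48 / 1.866e+09 = 8.080e-12 m³.

value=8.080e-12 m^3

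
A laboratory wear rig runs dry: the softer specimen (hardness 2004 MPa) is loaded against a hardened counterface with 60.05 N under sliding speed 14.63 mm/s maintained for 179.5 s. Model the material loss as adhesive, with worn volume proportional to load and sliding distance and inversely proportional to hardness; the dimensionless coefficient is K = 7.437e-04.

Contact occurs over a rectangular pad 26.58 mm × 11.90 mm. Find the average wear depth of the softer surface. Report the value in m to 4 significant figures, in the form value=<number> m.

value=1.850e-07 m

All working math holds full float precision; intermediate values are shown rounded; one last rounding to four significant digits.
Sliding speed v = 14.63 mm/s = 0.01463 m/s. The distance L = v·t = 0.01463 m/s × 179.5 s = 2.626 m.
Hardness H = 2004 MPa = 2.004e+09 Pa.
Pad sides 26.58 mm × 11.90 mm = 0.02658 m × 0.01190 m. Contact area A = 0.02658 m × 0.01190 m = 3.163e-04 m².
SI base units throughout: W = 60.05 N, H = 2.004e+09 Pa, K = 7.437e-04.
Archard relation: V = K·W·L/H = 7.437e-04 · 60.05 · 2.626 / 2.004e+09 = 5.852e-11 m³.
Wear depth h = V/A = 5.852e-11 / 3.163e-04 = 1.850e-07 m.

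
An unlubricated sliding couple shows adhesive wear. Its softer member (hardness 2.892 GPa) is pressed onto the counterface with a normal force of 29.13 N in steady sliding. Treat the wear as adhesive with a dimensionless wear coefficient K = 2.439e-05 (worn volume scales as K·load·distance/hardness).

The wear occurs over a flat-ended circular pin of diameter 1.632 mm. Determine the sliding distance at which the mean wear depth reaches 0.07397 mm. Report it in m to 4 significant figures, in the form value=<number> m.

Each operation runs at full precision — intermediates appear rounded — rounded once at the end, at 4 significant digits.
Hardness H = 2.892 GPa = 2.892e+09 Pa.
Pin diameter d = 1.632 mm = 0.001632 m. Contact area A = π·d²/4 = π·(0.001632 m)²/4 = 2.092e-06 m².
Depth limit h_lim = 0.07397 mm = 7.397e-05 m.
SI base units throughout: W = 29.13 N, H = 2.892e+09 Pa, K = 2.439e-05.
Limit volume V_lim = h_lim·A = 7.397e-05 · 2.092e-06 = 1.547e-10 m³.
Inverting, life L = V_lim·H/(K·W) = 1.547e-10 · 2.892e+09 / (2.439e-05 · 29.13) = 629.8 m.

value=629.8 m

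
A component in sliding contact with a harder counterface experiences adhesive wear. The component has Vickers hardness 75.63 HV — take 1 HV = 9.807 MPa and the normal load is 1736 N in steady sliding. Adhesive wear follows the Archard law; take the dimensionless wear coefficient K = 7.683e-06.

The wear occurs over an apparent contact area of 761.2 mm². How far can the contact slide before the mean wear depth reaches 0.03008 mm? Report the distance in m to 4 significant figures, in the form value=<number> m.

value=1273 m

Each operation carries full precision; the intermediates are shown rounded — a single final rounding to 4 significant digits.
Convert: Hardness H = 75.63 HV × 9.807 MPa/HV = 741.7 MPa = 7.417e+08 Pa.
Convert: Contact area A = 761.2 mm² = 7.612e-04 m².
Convert: Depth limit h_lim = 0.03008 mm = 3.008e-05 m.
Expressed in SI base units: W = 1736 N, H = 7.417e+08 Pa, K = 7.683e-06.
Allowed volume V_lim = h_lim·A = 3.008e-05 · 7.612e-04 = 2.290e-08 m³.
Thus life L = V_lim·H/(K·W) = 2.290e-08 · 7.417e+08 / (7.683e-06 · 1736) = 1273 m.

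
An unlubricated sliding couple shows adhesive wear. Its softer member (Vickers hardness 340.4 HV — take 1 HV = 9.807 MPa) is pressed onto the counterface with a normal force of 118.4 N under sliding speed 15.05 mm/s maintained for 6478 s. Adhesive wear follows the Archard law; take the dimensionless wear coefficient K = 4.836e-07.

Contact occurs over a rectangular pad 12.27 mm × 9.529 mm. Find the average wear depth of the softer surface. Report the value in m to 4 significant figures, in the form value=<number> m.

The computation maintains full float precision — intermediate values appear rounded — a single final rounding to four significant digits.
Sliding speed v = 15.05 mm/s = 0.01505 m/s. Distance covered L = v·t = 0.01505 m/s × 6478 s = 97.49 m.
Hardness H = 340.4 HV × 9.807 MPa/HV = 3338 MPa = 3.338e+09 Pa.
Pad sides 12.27 mm × 9.529 mm = 0.01227 m × 0.009529 m. Contact area A = 0.01227 m × 0.009529 m = 1.169e-04 m².
In SI base units, W = 118.4 N, H = 3.338e+09 Pa, K = 4.836e-07.
Archard relation: V = K·W·L/H = 4.836e-07 · 118.4 · 97.49 / 3.338e+09 = 1.672e-12 m³.
Wear depth h = V/A = 1.672e-12 / 1.169e-04 = 1.430e-08 m.

value=1.430e-08 m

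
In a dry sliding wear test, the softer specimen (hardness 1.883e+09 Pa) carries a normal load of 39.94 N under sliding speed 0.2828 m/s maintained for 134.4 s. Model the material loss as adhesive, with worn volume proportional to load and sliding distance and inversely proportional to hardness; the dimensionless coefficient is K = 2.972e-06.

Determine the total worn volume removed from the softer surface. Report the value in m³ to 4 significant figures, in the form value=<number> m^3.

Intermediate values are printed rounded; each operation carries full precision. Rounded just once: four significant figures.
Convert: Total distance L = v·t = 0.2828 m/s × 134.4 s = 38.01 m.
In SI base units: W = 39.94 N, H = 1.883e+09 Pa, K = 2.972e-06.
The Archard volume V = K·W·L/H = 2.972e-06 · 39.94 · 38.01 / 1.883e+09 = 2.396e-12 m³.

value=2.396e-12 m^3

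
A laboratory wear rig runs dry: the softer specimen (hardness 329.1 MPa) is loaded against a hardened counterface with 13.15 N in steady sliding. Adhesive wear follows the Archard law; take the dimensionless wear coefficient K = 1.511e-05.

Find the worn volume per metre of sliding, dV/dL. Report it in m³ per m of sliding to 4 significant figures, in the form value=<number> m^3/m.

Intermediates are shown rounded — the computation holds full precision — a single final rounding: 4 significant digits.
Hardness H = 329.1 MPa = 3.291e+08 Pa.
In SI base units: W = 13.15 N, H = 3.291e+08 Pa, K = 1.511e-05.
Rate of wear dV/dL = K·W/H, so: 1.511e-05 · 13.15 / 3.291e+08 = 6.038e-13 m³/m.

value=6.038e-13 m^3/m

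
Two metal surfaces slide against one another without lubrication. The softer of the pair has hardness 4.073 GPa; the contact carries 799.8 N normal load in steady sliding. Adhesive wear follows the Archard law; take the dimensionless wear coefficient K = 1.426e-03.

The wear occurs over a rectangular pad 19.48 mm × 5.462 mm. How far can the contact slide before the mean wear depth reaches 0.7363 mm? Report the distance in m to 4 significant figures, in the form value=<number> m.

All working math runs at full float precision; quoted intermediates are rounded — rounded just once: four significant digits.
Convert: Hardness H = 4.073 GPa = 4.073e+09 Pa.
Convert: Pad sides 19.48 mm × 5.462 mm = 0.01948 m × 0.005462 m. Contact area A = 0.01948 m × 0.005462 m = 1.064e-04 m².
Convert: Depth limit h_lim = 0.7363 mm = 7.363e-04 m.
In SI base units: W = 799.8 N, H = 4.073e+09 Pa, K = 1.426e-03.
Limit volume V_lim = h_lim·A = 7.363e-04 · 1.064e-04 = 7.834e-08 m³.
Inverting, life L = V_lim·H/(K·W) = 7.834e-08 · 4.073e+09 / (1.426e-03 · 799.8) = 279.8 m.

value=279.8 m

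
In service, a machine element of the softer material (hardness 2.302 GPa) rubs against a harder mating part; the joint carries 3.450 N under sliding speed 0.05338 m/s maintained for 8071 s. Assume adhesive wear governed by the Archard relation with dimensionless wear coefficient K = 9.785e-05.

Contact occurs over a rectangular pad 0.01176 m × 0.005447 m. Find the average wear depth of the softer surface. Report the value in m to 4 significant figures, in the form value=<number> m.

value=9.863e-07 m

Intermediates are displayed rounded, and the algebra runs at full float precision — a single final rounding to 4 significant digits.
Convert: Total distance L = v·t = 0.05338 m/s × 8071 s = 430.8 m.
Convert: Hardness H = 2.302 GPa = 2.302e+09 Pa.
Convert: Contact area A = 0.01176 m × 0.005447 m = 6.406e-05 m².
Restated in SI base units: W = 3.450 N, H = 2.302e+09 Pa, K = 9.785e-05.
Worn volume V = K·W·L/H = 9.785e-05 · 3.450 · 430.8 / 2.302e+09 = 6.318e-11 m³.
Mean wear depth h = V/A = 6.318e-11 / 6.406e-05 = 9.863e-07 m.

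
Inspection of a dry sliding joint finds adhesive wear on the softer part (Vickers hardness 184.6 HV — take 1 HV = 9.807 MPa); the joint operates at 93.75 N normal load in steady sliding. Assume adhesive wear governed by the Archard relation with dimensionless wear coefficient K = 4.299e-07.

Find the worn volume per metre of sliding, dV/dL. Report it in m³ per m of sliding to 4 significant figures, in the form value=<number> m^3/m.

value=2.226e-14 m^3/m

The computation keeps full float precision, and the intermediates are displayed rounded. Rounded just once: four significant figures.
Hardness H = 184.6 HV × 9.807 MPa/HV = 1810 MPa = 1.810e+09 Pa.
In SI base units: W = 93.75 N, H = 1.810e+09 Pa, K = 4.299e-07.
Sliding wear rate dV/dL = K·W/H: 4.299e-07 · 93.75 / 1.810e+09 = 2.226e-14 m³/m.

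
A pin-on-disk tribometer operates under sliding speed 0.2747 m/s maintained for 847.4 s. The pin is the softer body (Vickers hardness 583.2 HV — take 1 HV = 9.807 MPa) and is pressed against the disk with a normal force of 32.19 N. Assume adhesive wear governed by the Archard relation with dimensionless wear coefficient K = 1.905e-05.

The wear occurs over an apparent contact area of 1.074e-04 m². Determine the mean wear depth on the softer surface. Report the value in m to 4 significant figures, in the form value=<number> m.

The computation runs at full precision; intermediates are displayed rounded — one last rounding, at four significant digits.
Total distance L = v·t = 0.2747 m/s × 847.4 s = 232.8 m.
Hardness H = 583.2 HV × 9.807 MPa/HV = 5719 MPa = 5.719e+09 Pa.
As SI base values: W = 32.19 N, H = 5.719e+09 Pa, K = 1.905e-05.
Archard relation: V = K·W·L/H = 1.905e-05 · 32.19 · 232.8 / 5.719e+09 = 2.496e-11 m³.
Depth h = V/A = 2.496e-11 / 1.074e-04 = 2.324e-07 m.

value=2.324e-07 m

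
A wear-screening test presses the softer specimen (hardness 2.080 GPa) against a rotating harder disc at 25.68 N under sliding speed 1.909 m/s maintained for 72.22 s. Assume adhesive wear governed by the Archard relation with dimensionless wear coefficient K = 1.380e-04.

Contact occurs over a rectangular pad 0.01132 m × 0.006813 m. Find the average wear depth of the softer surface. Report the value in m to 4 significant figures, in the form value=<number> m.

The intermediates appear rounded — each operation holds exact precision, and rounded once at the end to four significant digits.
Convert: Path length L = v·t = 1.909 m/s × 72.22 s = 137.9 m.
Convert: Hardness H = 2.080 GPa = 2.080e+09 Pa.
Convert: Contact area A = 0.01132 m × 0.006813 m = 7.712e-05 m².
As SI base values: W = 25.68 N, H = 2.080e+09 Pa, K = 1.380e-04.
Archard volume V = K·W·L/H = 1.380e-04 · 25.68 · 137.9 / 2.080e+09 = 2.349e-10 m³.
Mean wear depth h = V/A = 2.349e-10 / 7.712e-05 = 3.046e-06 m.

value=3.046e-06 m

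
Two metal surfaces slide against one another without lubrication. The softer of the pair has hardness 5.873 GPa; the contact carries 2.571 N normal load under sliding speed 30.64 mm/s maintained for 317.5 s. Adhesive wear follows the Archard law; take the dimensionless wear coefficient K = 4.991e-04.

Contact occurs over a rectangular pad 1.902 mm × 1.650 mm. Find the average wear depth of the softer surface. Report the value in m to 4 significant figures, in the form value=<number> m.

value=6.773e-07 m

All arithmetic keeps exact precision; intermediates are displayed rounded, and a lone final rounding to 4 significant figures.
Convert: Sliding speed v = 30.64 mm/s = 0.03064 m/s. Sliding distance L = v·t = 0.03064 m/s × 317.5 s = 9.728 m.
Convert: Hardness H = 5.873 GPa = 5.873e+09 Pa.
Convert: Pad sides 1.902 mm × 1.650 mm = 0.001902 m × 0.001650 m. Contact area A = 0.001902 m × 0.001650 m = 3.138e-06 m².
SI base units throughout: W = 2.571 N, H = 5.873e+09 Pa, K = 4.991e-04.
Volume removed: V = K·W·L/H = 4.991e-04 · 2.571 · 9.728 / 5.873e+09 = 2.126e-12 m³.
Mean depth h = V/A = 2.126e-12 / 3.138e-06 = 6.773e-07 m.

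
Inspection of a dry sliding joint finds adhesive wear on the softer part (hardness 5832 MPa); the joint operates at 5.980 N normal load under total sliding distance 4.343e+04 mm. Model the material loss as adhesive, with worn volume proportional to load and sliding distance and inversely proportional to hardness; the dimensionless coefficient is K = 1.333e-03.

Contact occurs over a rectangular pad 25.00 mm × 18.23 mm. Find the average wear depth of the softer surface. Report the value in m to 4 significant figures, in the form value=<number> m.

value=1.302e-07 m

Intermediate values appear rounded; every step runs at full precision. Rounded just once: 4 significant figures.
Total distance L = 4.343e+04 mm = 43.43 m.
Hardness H = 5832 MPa = 5.832e+09 Pa.
Pad sides 25.00 mm × 18.23 mm = 0.02500 m × 0.01823 m. Contact area A = 0.02500 m × 0.01823 m = 4.557e-04 m².
Restated in SI base units: W = 5.980 N, H = 5.832e+09 Pa, K = 1.333e-03.
By Archard's law, V = K·W·L/H = 1.333e-03 · 5.980 · 43.43 / 5.832e+09 = 5.936e-11 m³.
Depth of wear h = V/A = 5.936e-11 / 4.557e-04 = 1.302e-07 m.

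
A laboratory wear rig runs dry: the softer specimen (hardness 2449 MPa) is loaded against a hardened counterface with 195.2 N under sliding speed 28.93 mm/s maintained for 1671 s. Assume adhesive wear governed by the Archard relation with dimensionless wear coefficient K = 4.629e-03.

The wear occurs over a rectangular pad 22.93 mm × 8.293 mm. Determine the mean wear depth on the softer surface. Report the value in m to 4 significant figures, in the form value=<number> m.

value=9.380e-05 m

Quoted intermediates are rounded. Each operation runs at exact precision. Rounded just once: four significant figures.
Sliding speed v = 28.93 mm/s = 0.02893 m/s. Sliding distance L = v·t = 0.02893 m/s × 1671 s = 48.34 m.
Hardness H = 2449 MPa = 2.449e+09 Pa.
Pad sides 22.93 mm × 8.293 mm = 0.02293 m × 0.008293 m. Contact area A = 0.02293 m × 0.008293 m = 1.902e-04 m².
In SI base units, W = 195.2 N, H = 2.449e+09 Pa, K = 4.629e-03.
Archard relation: V = K·W·L/H = 4.629e-03 · 195.2 · 48.34 / 2.449e+09 = 1.784e-08 m³.
Mean wear depth h = V/A = 1.784e-08 / 1.902e-04 = 9.380e-05 m.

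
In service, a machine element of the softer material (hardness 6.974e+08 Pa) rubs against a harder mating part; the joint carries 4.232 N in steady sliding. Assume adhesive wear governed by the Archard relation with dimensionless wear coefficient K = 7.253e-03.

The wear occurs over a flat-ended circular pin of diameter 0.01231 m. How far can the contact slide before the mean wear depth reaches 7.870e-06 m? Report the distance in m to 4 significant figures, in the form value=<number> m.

Displayed values are rounded, and all arithmetic carries exact precision — one last rounding: four significant figures.
Convert: Contact area A = π·d²/4 = π·(0.01231 m)²/4 = 1.190e-04 m².
In SI base units: W = 4.232 N, H = 6.974e+08 Pa, K = 7.253e-03.
Limit volume V_lim = h_lim·A = 7.870e-06 · 1.190e-04 = 9.367e-10 m³.
Sliding life L = V_lim·H/(K·W) = 9.367e-10 · 6.974e+08 / (7.253e-03 · 4.232) = 21.28 m.

value=21.28 m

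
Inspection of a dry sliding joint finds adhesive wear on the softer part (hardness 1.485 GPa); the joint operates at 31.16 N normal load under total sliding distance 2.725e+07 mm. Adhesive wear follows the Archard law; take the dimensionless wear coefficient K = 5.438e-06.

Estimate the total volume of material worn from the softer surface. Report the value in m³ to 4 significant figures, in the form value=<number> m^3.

Intermediates are displayed rounded — every step keeps full float precision. Rounded once at the end: four significant figures.
Convert: Distance covered L = 2.725e+07 mm = 2.725e+04 m.
Convert: Hardness H = 1.485 GPa = 1.485e+09 Pa.
Working in SI base units: W = 31.16 N, H = 1.485e+09 Pa, K = 5.438e-06.
Apply Archard: V = K·W·L/H = 5.438e-06 · 31.16 · 2.725e+04 / 1.485e+09 = 3.109e-09 m³.

value=3.109e-09 m^3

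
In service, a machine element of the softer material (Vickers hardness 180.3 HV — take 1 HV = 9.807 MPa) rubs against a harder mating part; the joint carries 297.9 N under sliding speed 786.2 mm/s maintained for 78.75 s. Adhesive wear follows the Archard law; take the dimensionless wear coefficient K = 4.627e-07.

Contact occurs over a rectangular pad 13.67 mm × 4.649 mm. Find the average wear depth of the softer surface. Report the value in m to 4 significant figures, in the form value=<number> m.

value=7.594e-08 m

The intermediates are displayed rounded, and the algebra keeps exact precision — one last rounding to 4 significant digits.
Convert: Sliding speed v = 786.2 mm/s = 0.7862 m/s. Distance L = v·t = 0.7862 m/s × 78.75 s = 61.91 m.
Convert: Hardness H = 180.3 HV × 9.807 MPa/HV = 1768 MPa = 1.768e+09 Pa.
Convert: Pad sides 13.67 mm × 4.649 mm = 0.01367 m × 0.004649 m. Contact area A = 0.01367 m × 0.004649 m = 6.355e-05 m².
In SI base units: W = 297.9 N, H = 1.768e+09 Pa, K = 4.627e-07.
By Archard's law, V = K·W·L/H = 4.627e-07 · 297.9 · 61.91 / 1.768e+09 = 4.826e-12 m³.
Mean wear depth h = V/A = 4.826e-12 / 6.355e-05 = 7.594e-08 m.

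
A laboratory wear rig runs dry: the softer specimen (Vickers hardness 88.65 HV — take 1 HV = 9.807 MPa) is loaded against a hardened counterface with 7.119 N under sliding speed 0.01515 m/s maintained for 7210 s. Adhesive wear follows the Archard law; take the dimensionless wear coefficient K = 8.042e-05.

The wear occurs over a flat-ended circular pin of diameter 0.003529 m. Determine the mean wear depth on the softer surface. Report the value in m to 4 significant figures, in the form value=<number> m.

value=7.354e-06 m

Intermediates are printed rounded. The algebra keeps full precision, and a single final rounding to four significant figures.
Convert: Path length L = v·t = 0.01515 m/s × 7210 s = 109.2 m.
Convert: Hardness H = 88.65 HV × 9.807 MPa/HV = 869.4 MPa = 8.694e+08 Pa.
Convert: Contact area A = π·d²/4 = π·(0.003529 m)²/4 = 9.781e-06 m².
Working in SI base units: W = 7.119 N, H = 8.694e+08 Pa, K = 8.042e-05.
Worn volume V = K·W·L/H = 8.042e-05 · 7.119 · 109.2 / 8.694e+08 = 7.193e-11 m³.
Average depth h = V/A = 7.193e-11 / 9.781e-06 = 7.354e-06 m.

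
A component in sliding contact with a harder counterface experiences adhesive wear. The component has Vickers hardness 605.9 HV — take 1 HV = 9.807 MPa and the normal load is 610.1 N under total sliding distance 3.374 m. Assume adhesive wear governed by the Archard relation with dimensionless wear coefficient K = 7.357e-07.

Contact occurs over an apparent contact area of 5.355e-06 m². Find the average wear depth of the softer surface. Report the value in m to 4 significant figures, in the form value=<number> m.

value=4.759e-08 m

Intermediate values are printed rounded, and the algebra carries full float precision; rounded once at the end, at four significant figures.
Hardness H = 605.9 HV × 9.807 MPa/HV = 5942 MPa = 5.942e+09 Pa.
SI base units throughout: W = 610.1 N, H = 5.942e+09 Pa, K = 7.357e-07.
Archard relation: V = K·W·L/H = 7.357e-07 · 610.1 · 3.374 / 5.942e+09 = 2.549e-13 m³.
Wear depth h = V/A = 2.549e-13 / 5.355e-06 = 4.759e-08 m.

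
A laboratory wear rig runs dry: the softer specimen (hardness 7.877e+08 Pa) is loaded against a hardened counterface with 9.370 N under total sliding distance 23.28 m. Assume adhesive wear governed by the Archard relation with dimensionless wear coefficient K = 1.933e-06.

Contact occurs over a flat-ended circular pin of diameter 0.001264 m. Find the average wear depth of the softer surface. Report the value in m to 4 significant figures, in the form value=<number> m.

value=4.266e-07 m

All arithmetic carries exact precision — intermediates are displayed rounded. Rounded just once: four significant figures.
Convert: Contact area A = π·d²/4 = π·(0.001264 m)²/4 = 1.255e-06 m².
SI base units throughout: W = 9.370 N, H = 7.877e+08 Pa, K = 1.933e-06.
Archard volume V = K·W·L/H = 1.933e-06 · 9.370 · 23.28 / 7.877e+08 = 5.353e-13 m³.
Mean depth h = V/A = 5.353e-13 / 1.255e-06 = 4.266e-07 m.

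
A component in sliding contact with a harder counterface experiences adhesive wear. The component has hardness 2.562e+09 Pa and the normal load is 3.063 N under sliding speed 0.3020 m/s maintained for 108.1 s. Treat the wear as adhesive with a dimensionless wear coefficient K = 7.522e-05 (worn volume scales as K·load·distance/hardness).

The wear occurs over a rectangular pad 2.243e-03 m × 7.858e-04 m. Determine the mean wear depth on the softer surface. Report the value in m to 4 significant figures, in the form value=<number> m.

value=1.666e-06 m

The intermediates are printed rounded. All arithmetic keeps full precision; one final rounding: four significant digits.
Convert: Sliding distance L = v·t = 0.3020 m/s × 108.1 s = 32.65 m.
Convert: Contact area A = 2.243e-03 m × 7.858e-04 m = 1.763e-06 m².
Working in SI base units: W = 3.063 N, H = 2.562e+09 Pa, K = 7.522e-05.
Apply Archard: V = K·W·L/H = 7.522e-05 · 3.063 · 32.65 / 2.562e+09 = 2.936e-12 m³.
Mean wear depth h = V/A = 2.936e-12 / 1.763e-06 = 1.666e-06 m.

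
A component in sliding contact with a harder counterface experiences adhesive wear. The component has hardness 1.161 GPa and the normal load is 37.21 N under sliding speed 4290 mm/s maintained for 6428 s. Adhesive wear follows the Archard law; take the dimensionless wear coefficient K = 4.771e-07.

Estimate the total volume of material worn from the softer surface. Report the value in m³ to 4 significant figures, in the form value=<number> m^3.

Every step keeps full float precision, and the intermediates are printed rounded, and a lone final rounding, at 4 significant digits.
Sliding speed v = 4290 mm/s = 4.290 m/s. Sliding distance L = v·t = 4.290 m/s × 6428 s = 2.758e+04 m.
Hardness H = 1.161 GPa = 1.161e+09 Pa.
As SI base values: W = 37.21 N, H = 1.161e+09 Pa, K = 4.771e-07.
Archard volume V = K·W·L/H = 4.771e-07 · 37.21 · 2.758e+04 / 1.161e+09 = 4.217e-10 m³.

value=4.217e-10 m^3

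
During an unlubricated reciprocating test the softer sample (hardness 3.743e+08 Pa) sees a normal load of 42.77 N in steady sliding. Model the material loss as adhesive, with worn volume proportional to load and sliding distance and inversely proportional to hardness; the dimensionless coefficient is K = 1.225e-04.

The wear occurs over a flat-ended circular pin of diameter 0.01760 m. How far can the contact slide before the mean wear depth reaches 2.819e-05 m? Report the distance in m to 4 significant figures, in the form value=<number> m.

The algebra runs at full precision. Intermediates are printed rounded — one last rounding, at 4 significant digits.
Convert: Contact area A = π·d²/4 = π·(0.01760 m)²/4 = 2.433e-04 m².
As SI base values: W = 42.77 N, H = 3.743e+08 Pa, K = 1.225e-04.
Limit volume V_lim = h_lim·A = 2.819e-05 · 2.433e-04 = 6.858e-09 m³.
Thus life L = V_lim·H/(K·W) = 6.858e-09 · 3.743e+08 / (1.225e-04 · 42.77) = 490.0 m.

value=490.0 m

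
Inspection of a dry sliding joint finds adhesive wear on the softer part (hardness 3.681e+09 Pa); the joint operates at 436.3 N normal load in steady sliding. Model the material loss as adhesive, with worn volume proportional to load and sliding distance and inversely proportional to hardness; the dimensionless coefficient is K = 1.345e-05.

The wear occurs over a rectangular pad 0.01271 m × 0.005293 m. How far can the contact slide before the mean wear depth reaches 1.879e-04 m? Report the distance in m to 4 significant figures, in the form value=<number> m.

The computation maintains full float precision; intermediate values are printed rounded; one final rounding, at four significant figures.
Contact area A = 0.01271 m × 0.005293 m = 6.727e-05 m².
Collected in SI base units: W = 436.3 N, H = 3.681e+09 Pa, K = 1.345e-05.
Volume at the limit: V_lim = h_lim·A = 1.879e-04 · 6.727e-05 = 1.264e-08 m³.
Sliding life L = V_lim·H/(K·W) = 1.264e-08 · 3.681e+09 / (1.345e-05 · 436.3) = 7929 m.

value=7929 m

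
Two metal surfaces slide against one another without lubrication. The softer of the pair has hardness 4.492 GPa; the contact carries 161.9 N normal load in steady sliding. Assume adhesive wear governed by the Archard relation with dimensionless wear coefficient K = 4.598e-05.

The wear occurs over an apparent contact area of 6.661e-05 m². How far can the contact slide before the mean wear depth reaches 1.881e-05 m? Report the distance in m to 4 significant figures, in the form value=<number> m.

Intermediates are displayed rounded; the computation maintains exact precision. Rounded just once, at four significant figures.
Hardness H = 4.492 GPa = 4.492e+09 Pa.
As SI base values: W = 161.9 N, H = 4.492e+09 Pa, K = 4.598e-05.
Allowed volume V_lim = h_lim·A = 1.881e-05 · 6.661e-05 = 1.253e-09 m³.
Life L = V_lim·H/(K·W) = 1.253e-09 · 4.492e+09 / (4.598e-05 · 161.9) = 756.1 m.

value=756.1 m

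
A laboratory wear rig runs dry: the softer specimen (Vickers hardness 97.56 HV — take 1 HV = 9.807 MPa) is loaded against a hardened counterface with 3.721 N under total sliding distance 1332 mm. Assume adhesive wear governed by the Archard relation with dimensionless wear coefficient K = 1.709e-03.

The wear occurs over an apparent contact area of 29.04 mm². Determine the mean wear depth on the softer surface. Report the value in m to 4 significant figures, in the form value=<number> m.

value=3.049e-07 m

All working math keeps exact precision. Intermediate values are shown rounded; rounded once at the end, at 4 significant figures.
Distance L = 1332 mm = 1.332 m.
Hardness H = 97.56 HV × 9.807 MPa/HV = 956.8 MPa = 9.568e+08 Pa.
Contact area A = 29.04 mm² = 2.904e-05 m².
Restated in SI base units: W = 3.721 N, H = 9.568e+08 Pa, K = 1.709e-03.
Volume removed: V = K·W·L/H = 1.709e-03 · 3.721 · 1.332 / 9.568e+08 = 8.853e-12 m³.
Average depth h = V/A = 8.853e-12 / 2.904e-05 = 3.049e-07 m.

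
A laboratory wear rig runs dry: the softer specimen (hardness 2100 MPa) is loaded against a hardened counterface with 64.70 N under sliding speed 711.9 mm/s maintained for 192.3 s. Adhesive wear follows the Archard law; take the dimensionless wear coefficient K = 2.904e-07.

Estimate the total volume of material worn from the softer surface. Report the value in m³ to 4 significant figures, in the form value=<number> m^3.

value=1.225e-12 m^3

The intermediates are displayed rounded — all arithmetic carries exact precision; one final rounding: four significant digits.
Convert: Sliding speed v = 711.9 mm/s = 0.7119 m/s. Path length L = v·t = 0.7119 m/s × 192.3 s = 136.9 m.
Convert: Hardness H = 2100 MPa = 2.100e+09 Pa.
Working in SI base units: W = 64.70 N, H = 2.100e+09 Pa, K = 2.904e-07.
The Archard volume V = K·W·L/H = 2.904e-07 · 64.70 · 136.9 / 2.100e+09 = 1.225e-12 m³.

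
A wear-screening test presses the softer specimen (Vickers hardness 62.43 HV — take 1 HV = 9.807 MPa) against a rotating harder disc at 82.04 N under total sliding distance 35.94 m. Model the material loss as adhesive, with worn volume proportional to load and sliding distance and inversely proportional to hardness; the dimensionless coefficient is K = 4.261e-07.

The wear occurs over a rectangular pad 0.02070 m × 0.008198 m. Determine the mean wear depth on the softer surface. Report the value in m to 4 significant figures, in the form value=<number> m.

Intermediate values appear rounded, and the computation holds full precision. Rounded once at the end: four significant figures.
Hardness H = 62.43 HV × 9.807 MPa/HV = 612.3 MPa = 6.123e+08 Pa.
Contact area A = 0.02070 m × 0.008198 m = 1.697e-04 m².
In SI base units, W = 82.04 N, H = 6.123e+08 Pa, K = 4.261e-07.
Volume removed: V = K·W·L/H = 4.261e-07 · 82.04 · 35.94 / 6.123e+08 = 2.052e-12 m³.
Wear depth h = V/A = 2.052e-12 / 1.697e-04 = 1.209e-08 m.

value=1.209e-08 m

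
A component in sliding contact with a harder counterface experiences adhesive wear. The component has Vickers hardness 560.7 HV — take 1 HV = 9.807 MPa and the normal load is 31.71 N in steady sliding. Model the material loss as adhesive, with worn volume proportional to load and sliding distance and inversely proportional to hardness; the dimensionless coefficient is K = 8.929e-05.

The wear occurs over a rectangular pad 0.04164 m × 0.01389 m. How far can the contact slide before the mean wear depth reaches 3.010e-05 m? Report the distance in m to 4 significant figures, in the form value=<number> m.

Shown intermediates are rounded — the algebra holds full float precision. Rounded just once to four significant digits.
Hardness H = 560.7 HV × 9.807 MPa/HV = 5499 MPa = 5.499e+09 Pa.
Contact area A = 0.04164 m × 0.01389 m = 5.784e-04 m².
In SI base units, W = 31.71 N, H = 5.499e+09 Pa, K = 8.929e-05.
At the depth limit, V_lim = h_lim·A = 3.010e-05 · 5.784e-04 = 1.741e-08 m³.
Thus life L = V_lim·H/(K·W) = 1.741e-08 · 5.499e+09 / (8.929e-05 · 31.71) = 3.381e+04 m.

value=3.381e+04 m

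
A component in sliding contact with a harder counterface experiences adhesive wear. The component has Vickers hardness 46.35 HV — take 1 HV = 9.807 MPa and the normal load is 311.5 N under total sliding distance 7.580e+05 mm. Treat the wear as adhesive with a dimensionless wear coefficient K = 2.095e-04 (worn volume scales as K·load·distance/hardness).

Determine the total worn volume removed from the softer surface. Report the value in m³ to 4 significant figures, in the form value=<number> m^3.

Quoted intermediates are rounded — all working math runs at full precision, and rounded once at the end, at 4 significant figures.
Path length L = 7.580e+05 mm = 758.0 m.
Hardness H = 46.35 HV × 9.807 MPa/HV = 454.6 MPa = 4.546e+08 Pa.
Collected in SI base units: W = 311.5 N, H = 4.546e+08 Pa, K = 2.095e-04.
Archard relation: V = K·W·L/H = 2.095e-04 · 311.5 · 758.0 / 4.546e+08 = 1.088e-07 m³.

value=1.088e-07 m^3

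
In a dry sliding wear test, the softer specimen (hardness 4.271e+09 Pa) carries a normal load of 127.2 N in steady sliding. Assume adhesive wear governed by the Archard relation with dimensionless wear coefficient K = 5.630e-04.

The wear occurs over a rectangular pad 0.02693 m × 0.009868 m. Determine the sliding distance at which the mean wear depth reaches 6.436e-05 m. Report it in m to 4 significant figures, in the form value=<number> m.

value=1020 m

The intermediates are shown rounded. Every step keeps full float precision — a single final rounding to 4 significant digits.
Convert: Contact area A = 0.02693 m × 0.009868 m = 2.657e-04 m².
In SI base units: W = 127.2 N, H = 4.271e+09 Pa, K = 5.630e-04.
Permissible volume V_lim = h_lim·A = 6.436e-05 · 2.657e-04 = 1.710e-08 m³.
So the life L = V_lim·H/(K·W) = 1.710e-08 · 4.271e+09 / (5.630e-04 · 127.2) = 1020 m.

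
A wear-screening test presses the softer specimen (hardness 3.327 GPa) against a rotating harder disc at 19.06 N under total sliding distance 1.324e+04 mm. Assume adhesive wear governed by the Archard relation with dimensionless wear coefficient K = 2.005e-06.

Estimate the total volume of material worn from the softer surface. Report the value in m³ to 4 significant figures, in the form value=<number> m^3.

Intermediate values are displayed rounded, and the computation maintains exact precision; one last rounding: 4 significant figures.
Path length L = 1.324e+04 mm = 13.24 m.
Hardness H = 3.327 GPa = 3.327e+09 Pa.
Expressed in SI base units: W = 19.06 N, H = 3.327e+09 Pa, K = 2.005e-06.
Apply Archard: V = K·W·L/H = 2.005e-06 · 19.06 · 13.24 / 3.327e+09 = 1.521e-13 m³.

value=1.521e-13 m^3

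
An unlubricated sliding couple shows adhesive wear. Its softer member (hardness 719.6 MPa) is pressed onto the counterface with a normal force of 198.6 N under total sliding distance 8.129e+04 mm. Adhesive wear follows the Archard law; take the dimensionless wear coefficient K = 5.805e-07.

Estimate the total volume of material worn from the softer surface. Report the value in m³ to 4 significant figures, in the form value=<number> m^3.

Intermediate values appear rounded, and all working math runs at full float precision — rounded once at the end to four significant digits.
Path length L = 8.129e+04 mm = 81.29 m.
Hardness H = 719.6 MPa = 7.196e+08 Pa.
As SI base values: W = 198.6 N, H = 7.196e+08 Pa, K = 5.805e-07.
Apply Archard: V = K·W·L/H = 5.805e-07 · 198.6 · 81.29 / 7.196e+08 = 1.302e-11 m³.

value=1.302e-11 m^3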